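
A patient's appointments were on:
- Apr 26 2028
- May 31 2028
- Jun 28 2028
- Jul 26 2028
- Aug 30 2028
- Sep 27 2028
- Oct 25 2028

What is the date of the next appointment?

Nov 29 2028

All Wednesdays; the gaps (35, 28, 28, 35, 28, 28) vary with month length.
This is the last Wednesday of each month.
November 2028 ends with Wednesday Nov 29 2028.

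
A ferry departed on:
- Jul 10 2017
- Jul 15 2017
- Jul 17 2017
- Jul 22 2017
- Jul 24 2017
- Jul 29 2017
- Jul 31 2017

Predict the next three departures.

Gaps: 5, 2, 5, 2, 5, 2 days — not constant, but cyclic with period 2.
The events fall on every Monday and Saturday.
The following Saturday is Aug 5 2017.
Next Monday: Aug 7 2017.
The following Saturday is Aug 12 2017.

Aug 5 2017, Aug 7 2017, Aug 12 2017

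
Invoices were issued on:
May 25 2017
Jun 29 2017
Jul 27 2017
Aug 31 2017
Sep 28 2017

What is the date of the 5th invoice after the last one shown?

These are Thursdays with 35, 28, 35, 28-day gaps.
Each is the final Thursday of its month — Jun 29 2017 is past the 28th, so '4th Thursday' doesn't fit.
Last Thursday of October 2017: Oct 26 2017.
Last Thursday of November 2017: Nov 30 2017.
Last Thursday of December 2017: Dec 28 2017.
January 2018 ends with Thursday Jan 25 2018.
Last Thursday of February 2018: Feb 22 2018.

Feb 22 2018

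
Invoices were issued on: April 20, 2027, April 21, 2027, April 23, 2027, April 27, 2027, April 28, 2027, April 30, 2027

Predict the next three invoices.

The gap pattern 1, 2, 4, 1, 2 repeats every 3 events.
These are the Tuesdays, Wednesdays and Fridays of each week.
The following Tuesday is May 4, 2027.
Next Wednesday: May 5, 2027.
Next Friday: May 7, 2027.

May 4, 2027; May 5, 2027; May 7, 2027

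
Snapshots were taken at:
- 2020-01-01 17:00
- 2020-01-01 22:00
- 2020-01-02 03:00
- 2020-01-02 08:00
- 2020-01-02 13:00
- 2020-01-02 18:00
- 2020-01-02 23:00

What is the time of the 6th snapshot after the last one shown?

Gaps: 5, 5, 5, 5, 5, 5 hours — each event is 5 hours after the previous one.
2020-01-02 23:00 + 5 h = 2020-01-03 04:00.
2020-01-03 04:00 + 5 h = 2020-01-03 09:00.
2020-01-03 09:00 + 5 h = 2020-01-03 14:00.
2020-01-03 14:00 + 5 h = 2020-01-03 19:00.
2020-01-03 19:00 + 5 h = 2020-01-04 00:00.
2020-01-04 00:00 + 5 h = 2020-01-04 05:00.

2020-01-04 05:00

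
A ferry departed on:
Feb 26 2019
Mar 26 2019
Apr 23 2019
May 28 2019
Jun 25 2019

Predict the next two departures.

Jul 23 2019, Aug 27 2019

These are Tuesdays at 28- or 35-day spacing (28, 28, 35, 28).
The pattern: 4th Tuesday of the month.
4th Tuesday of July 2019: Jul 23 2019.
August 2019 — 4th Tuesday is Aug 27 2019.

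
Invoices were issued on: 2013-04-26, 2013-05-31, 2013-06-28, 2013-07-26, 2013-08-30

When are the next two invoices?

Every date is a Friday; gaps 35, 28, 28, 35 days.
Each is the last Friday of its month (at least one falls on the 29th or later, ruling out '4th Friday').
September 2013 ends with Friday 2013-09-27.
October 2013 ends with Friday 2013-10-25.

2013-09-27, 2013-10-25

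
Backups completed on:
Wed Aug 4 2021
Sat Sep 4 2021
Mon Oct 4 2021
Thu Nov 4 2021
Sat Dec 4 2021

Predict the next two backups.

Each date is the 4th; the gaps (31, 30, 31, 30) track the month lengths.
The rule is the 4th of each month.
January 2022: Tue Jan 4 2022.
Next: February 2022 → Fri Feb 4 2022.

Tue Jan 4 2022, Fri Feb 4 2022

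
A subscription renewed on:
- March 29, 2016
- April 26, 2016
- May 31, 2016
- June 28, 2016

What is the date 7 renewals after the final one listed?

All Tuesdays; the gaps (28, 35, 28) vary with month length.
This is the last Tuesday of each month.
July 2016 ends with Tuesday July 26, 2016.
Last Tuesday of August 2016: August 30, 2016.
Last Tuesday of September 2016: September 27, 2016.
October 2016 ends with Tuesday October 25, 2016.
Last Tuesday of November 2016: November 29, 2016.
Last Tuesday of December 2016: December 27, 2016.
Last Tuesday of January 2017: January 31, 2017.

January 31, 2017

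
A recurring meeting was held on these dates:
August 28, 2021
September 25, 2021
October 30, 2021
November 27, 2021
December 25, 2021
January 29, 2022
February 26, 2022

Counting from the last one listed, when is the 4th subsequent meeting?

June 25, 2022

All Saturdays; the gaps (28, 35, 28, 28, 35, 28) vary with month length.
This is the last Saturday of each month.
March 2022 ends with Saturday March 26, 2022.
April 2022 ends with Saturday April 30, 2022.
Last Saturday of May 2022: May 28, 2022.
Last Saturday of June 2022: June 25, 2022.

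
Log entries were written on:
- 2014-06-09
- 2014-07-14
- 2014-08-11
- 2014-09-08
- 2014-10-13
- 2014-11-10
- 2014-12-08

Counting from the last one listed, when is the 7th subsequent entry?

These are Mondays at 28- or 35-day spacing (35, 28, 28, 35, 28, 28).
The pattern: 2nd Monday of the month.
January 2015 — 2nd Monday is 2015-01-12.
February 2015 — 2nd Monday is 2015-02-09.
March 2015 — 2nd Monday is 2015-03-09.
April 2015 — 2nd Monday is 2015-04-13.
May 2015 — 2nd Monday is 2015-05-11.
June 2015 — 2nd Monday is 2015-06-08.
2nd Monday of July 2015: 2015-07-13.

2015-07-13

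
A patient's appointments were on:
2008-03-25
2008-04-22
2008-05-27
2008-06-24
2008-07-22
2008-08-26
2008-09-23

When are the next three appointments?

All dates are Tuesdays, 28, 35, 28, 28, 35, 28 days apart.
Specifically, the 4th Tuesday of each month.
4th Tuesday of October 2008: 2008-10-28.
4th Tuesday of November 2008: 2008-11-25.
4th Tuesday of December 2008: 2008-12-23.

2008-10-28, 2008-11-25, 2008-12-23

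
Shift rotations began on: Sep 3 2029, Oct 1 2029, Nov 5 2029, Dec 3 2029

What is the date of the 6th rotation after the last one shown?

Jun 3 2030

All dates are Mondays, 28, 35, 28 days apart.
Specifically, the 1st Monday of each month.
January 2030 — 1st Monday is Jan 7 2030.
1st Monday of February 2030: Feb 4 2030.
March 2030 — 1st Monday is Mar 4 2030.
April 2030 — 1st Monday is Apr 1 2030.
May 2030 — 1st Monday is May 6 2030.
June 2030 — 1st Monday is Jun 3 2030.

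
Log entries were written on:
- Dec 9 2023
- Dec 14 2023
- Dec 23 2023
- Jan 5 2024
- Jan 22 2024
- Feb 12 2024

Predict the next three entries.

Mar 8 2024, Apr 6 2024, May 9 2024

The spacing grows by 4 each time: 5, 9, 13, 17, 21 days.
Next gap: 25 days. Feb 12 2024 + 25 days = Mar 8 2024.
Next gap: 29 days. Mar 8 2024 + 29 days = Apr 6 2024.
Next gap: 33 days. Apr 6 2024 + 33 days = May 9 2024.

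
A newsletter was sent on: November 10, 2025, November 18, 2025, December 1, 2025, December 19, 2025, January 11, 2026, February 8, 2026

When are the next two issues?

The spacing grows by 5 each time: 8, 13, 18, 23, 28 days.
Next gap: 33 days. February 8, 2026 + 33 days = March 13, 2026.
Next gap: 38 days. March 13, 2026 + 38 days = April 20, 2026.

March 13, 2026; April 20, 2026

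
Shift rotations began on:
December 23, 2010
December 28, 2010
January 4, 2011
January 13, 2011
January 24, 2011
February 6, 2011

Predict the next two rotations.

February 21, 2011; March 10, 2011

Gaps: 5, 7, 9, 11, 13 days — each gap is 2 larger than the previous one.
Next gap: 15 days. February 6, 2011 + 15 days = February 21, 2011.
Next gap: 17 days. February 21, 2011 + 17 days = March 10, 2011.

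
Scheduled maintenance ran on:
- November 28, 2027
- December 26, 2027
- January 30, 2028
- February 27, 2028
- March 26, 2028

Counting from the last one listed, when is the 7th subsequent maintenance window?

October 29, 2028

Every date is a Sunday; gaps 28, 35, 28, 28 days.
Each is the last Sunday of its month (at least one falls on the 29th or later, ruling out '4th Sunday').
Last Sunday of April 2028: April 30, 2028.
May 2028 ends with Sunday May 28, 2028.
Last Sunday of June 2028: June 25, 2028.
Last Sunday of July 2028: July 30, 2028.
Last Sunday of August 2028: August 27, 2028.
Last Sunday of September 2028: September 24, 2028.
October 2028 ends with Sunday October 29, 2028.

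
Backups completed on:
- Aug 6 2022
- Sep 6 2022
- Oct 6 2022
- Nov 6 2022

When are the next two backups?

Each date is the 6th; the gaps (31, 30, 31) track the month lengths.
The rule is the 6th of each month.
Next: December 2022 → Dec 6 2022.
Next: January 2023 → Jan 6 2023.

Dec 6 2022, Jan 6 2023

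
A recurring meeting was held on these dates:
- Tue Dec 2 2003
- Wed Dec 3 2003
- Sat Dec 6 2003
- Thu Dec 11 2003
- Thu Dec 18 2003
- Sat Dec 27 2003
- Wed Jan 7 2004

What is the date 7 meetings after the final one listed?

The spacing grows by 2 each time: 1, 3, 5, 7, 9, 11 days.
Next gap: 13 days. Wed Jan 7 2004 + 13 days = Tue Jan 20 2004.
Next gap: 15 days. Tue Jan 20 2004 + 15 days = Wed Feb 4 2004.
Next gap: 17 days. Wed Feb 4 2004 + 17 days = Sat Feb 21 2004.
Next gap: 19 days. Sat Feb 21 2004 + 19 days = Thu Mar 11 2004.
Next gap: 21 days. Thu Mar 11 2004 + 21 days = Thu Apr 1 2004.
Next gap: 23 days. Thu Apr 1 2004 + 23 days = Sat Apr 24 2004.
Next gap: 25 days. Sat Apr 24 2004 + 25 days = Wed May 19 2004.

Wed May 19 2004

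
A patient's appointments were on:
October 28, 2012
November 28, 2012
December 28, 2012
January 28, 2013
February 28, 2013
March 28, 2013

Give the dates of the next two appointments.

Gaps: 31, 30, 31, 31, 28 days — not constant. Every event is on the 28th of the month.
Pattern: the 28th of each month.
April 2013: April 28, 2013.
May 2013: May 28, 2013.

April 28, 2013; May 28, 2013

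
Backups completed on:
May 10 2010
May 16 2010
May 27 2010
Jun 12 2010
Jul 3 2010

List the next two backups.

Intervals are 6, 11, 16, 21 days — an arithmetic progression with common difference 5.
Next gap: 26 days. Jul 3 2010 + 26 days = Jul 29 2010.
Next gap: 31 days. Jul 29 2010 + 31 days = Aug 29 2010.

Jul 29 2010, Aug 29 2010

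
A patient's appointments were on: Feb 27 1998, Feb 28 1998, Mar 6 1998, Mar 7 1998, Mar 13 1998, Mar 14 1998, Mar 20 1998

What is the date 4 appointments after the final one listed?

Apr 3 1998

Gaps: 1, 6, 1, 6, 1, 6 days — not constant, but cyclic with period 2.
The events fall on every Friday and Saturday.
Next Saturday: Mar 21 1998.
Next Friday: Mar 27 1998.
The following Saturday is Mar 28 1998.
Next Friday: Apr 3 1998.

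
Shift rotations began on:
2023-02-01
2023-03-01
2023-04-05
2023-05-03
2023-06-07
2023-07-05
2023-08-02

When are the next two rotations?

2023-09-06, 2023-10-04

All dates are Wednesdays, 28, 35, 28, 35, 28, 28 days apart.
Specifically, the 1st Wednesday of each month.
1st Wednesday of September 2023: 2023-09-06.
1st Wednesday of October 2023: 2023-10-04.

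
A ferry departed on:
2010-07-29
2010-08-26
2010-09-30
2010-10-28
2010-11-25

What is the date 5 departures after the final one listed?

2011-04-28

Every date is a Thursday; gaps 28, 35, 28, 28 days.
Each is the last Thursday of its month (at least one falls on the 29th or later, ruling out '4th Thursday').
December 2010 ends with Thursday 2010-12-30.
January 2011 ends with Thursday 2011-01-27.
Last Thursday of February 2011: 2011-02-24.
Last Thursday of March 2011: 2011-03-31.
Last Thursday of April 2011: 2011-04-28.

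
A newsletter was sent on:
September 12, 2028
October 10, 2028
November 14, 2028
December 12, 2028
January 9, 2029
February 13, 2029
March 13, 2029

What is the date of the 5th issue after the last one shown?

Gaps: 28, 35, 28, 28, 35, 28 days — a mix of 28 and 35. Every date is a Tuesday.
Each is the 2nd Tuesday of its month.
April 2029 — 2nd Tuesday is April 10, 2029.
May 2029 — 2nd Tuesday is May 8, 2029.
June 2029 — 2nd Tuesday is June 12, 2029.
2nd Tuesday of July 2029: July 10, 2029.
August 2029 — 2nd Tuesday is August 14, 2029.

August 14, 2029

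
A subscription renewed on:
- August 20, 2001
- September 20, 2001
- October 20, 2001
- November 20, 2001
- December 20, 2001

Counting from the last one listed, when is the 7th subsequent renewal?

July 20, 2002

The day-of-month is always 20 (31, 30, 31, 30 days between events).
So this recurs on the 20th of each month.
January 2002: January 20, 2002.
Next: February 2002 → February 20, 2002.
Next: March 2002 → March 20, 2002.
Next: April 2002 → April 20, 2002.
May 2002: May 20, 2002.
Next: June 2002 → June 20, 2002.
Next: July 2002 → July 20, 2002.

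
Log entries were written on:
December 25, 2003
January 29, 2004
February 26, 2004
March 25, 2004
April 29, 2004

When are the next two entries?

May 27, 2004; June 24, 2004

These are Thursdays with 35, 28, 28, 35-day gaps.
Each is the final Thursday of its month — January 29, 2004 is past the 28th, so '4th Thursday' doesn't fit.
May 2004 ends with Thursday May 27, 2004.
June 2004 ends with Thursday June 24, 2004.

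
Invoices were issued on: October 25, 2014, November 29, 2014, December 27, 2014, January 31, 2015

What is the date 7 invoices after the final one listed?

All Saturdays; the gaps (35, 28, 35) vary with month length.
This is the last Saturday of each month.
February 2015 ends with Saturday February 28, 2015.
March 2015 ends with Saturday March 28, 2015.
Last Saturday of April 2015: April 25, 2015.
May 2015 ends with Saturday May 30, 2015.
June 2015 ends with Saturday June 27, 2015.
July 2015 ends with Saturday July 25, 2015.
Last Saturday of August 2015: August 29, 2015.

August 29, 2015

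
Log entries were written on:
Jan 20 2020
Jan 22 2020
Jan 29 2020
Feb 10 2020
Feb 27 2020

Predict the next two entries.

Mar 20 2020, Apr 16 2020

Gaps: 2, 7, 12, 17 days — each gap is 5 larger than the previous one.
Next gap: 22 days. Feb 27 2020 + 22 days = Mar 20 2020.
Next gap: 27 days. Mar 20 2020 + 27 days = Apr 16 2020.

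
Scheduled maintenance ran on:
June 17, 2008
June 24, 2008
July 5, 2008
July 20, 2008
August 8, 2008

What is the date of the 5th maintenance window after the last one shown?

The spacing grows by 4 each time: 7, 11, 15, 19 days.
Next gap: 23 days. August 8, 2008 + 23 days = August 31, 2008.
Next gap: 27 days. August 31, 2008 + 27 days = September 27, 2008.
Next gap: 31 days. September 27, 2008 + 31 days = October 28, 2008.
Next gap: 35 days. October 28, 2008 + 35 days = December 2, 2008.
Next gap: 39 days. December 2, 2008 + 39 days = January 10, 2009.

January 10, 2009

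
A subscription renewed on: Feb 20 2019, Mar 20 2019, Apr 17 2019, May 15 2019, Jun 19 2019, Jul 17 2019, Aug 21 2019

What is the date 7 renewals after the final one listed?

These are Wednesdays at 28- or 35-day spacing (28, 28, 28, 35, 28, 35).
The pattern: 3rd Wednesday of the month.
3rd Wednesday of September 2019: Sep 18 2019.
October 2019 — 3rd Wednesday is Oct 16 2019.
November 2019 — 3rd Wednesday is Nov 20 2019.
3rd Wednesday of December 2019: Dec 18 2019.
January 2020 — 3rd Wednesday is Jan 15 2020.
3rd Wednesday of February 2020: Feb 19 2020.
March 2020 — 3rd Wednesday is Mar 18 2020.

Mar 18 2020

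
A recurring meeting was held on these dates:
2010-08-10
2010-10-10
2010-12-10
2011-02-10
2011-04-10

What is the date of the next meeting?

Gaps: 61, 61, 62, 59 days — not constant. Every event is on the 10th of the month.
Pattern: the 10th of every 2 months.
Next: June 2011 → 2011-06-10.

2011-06-10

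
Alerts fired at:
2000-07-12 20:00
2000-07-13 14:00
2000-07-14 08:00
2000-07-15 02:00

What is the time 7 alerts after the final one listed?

Gaps: 18, 18, 18 hours — each event is 18 hours after the previous one.
2000-07-15 02:00 + 18 h = 2000-07-15 20:00.
2000-07-15 20:00 + 18 h = 2000-07-16 14:00.
2000-07-16 14:00 + 18 h = 2000-07-17 08:00.
2000-07-17 08:00 + 18 h = 2000-07-18 02:00.
2000-07-18 02:00 + 18 h = 2000-07-18 20:00.
2000-07-18 20:00 + 18 h = 2000-07-19 14:00.
2000-07-19 14:00 + 18 h = 2000-07-20 08:00.

2000-07-20 08:00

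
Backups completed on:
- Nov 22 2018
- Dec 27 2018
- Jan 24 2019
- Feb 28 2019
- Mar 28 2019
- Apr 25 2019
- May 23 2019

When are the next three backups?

Jun 27 2019, Jul 25 2019, Aug 22 2019

Gaps: 35, 28, 35, 28, 28, 28 days — a mix of 28 and 35. Every date is a Thursday.
Each is the 4th Thursday of its month.
June 2019 — 4th Thursday is Jun 27 2019.
July 2019 — 4th Thursday is Jul 25 2019.
4th Thursday of August 2019: Aug 22 2019.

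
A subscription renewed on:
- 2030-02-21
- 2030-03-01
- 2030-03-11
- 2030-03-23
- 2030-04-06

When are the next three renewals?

2030-04-22, 2030-05-10, 2030-05-30

Intervals are 8, 10, 12, 14 days — an arithmetic progression with common difference 2.
Next gap: 16 days. 2030-04-06 + 16 days = 2030-04-22.
Next gap: 18 days. 2030-04-22 + 18 days = 2030-05-10.
Next gap: 20 days. 2030-05-10 + 20 days = 2030-05-30.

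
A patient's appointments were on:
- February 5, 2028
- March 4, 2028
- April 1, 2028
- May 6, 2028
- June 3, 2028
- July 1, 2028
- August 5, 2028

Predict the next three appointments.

September 2, 2028; October 7, 2028; November 4, 2028

Gaps: 28, 28, 35, 28, 28, 35 days — a mix of 28 and 35. Every date is a Saturday.
Each is the 1st Saturday of its month.
1st Saturday of September 2028: September 2, 2028.
October 2028 — 1st Saturday is October 7, 2028.
1st Saturday of November 2028: November 4, 2028.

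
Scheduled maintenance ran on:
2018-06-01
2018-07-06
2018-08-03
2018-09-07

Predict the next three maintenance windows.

Gaps: 35, 28, 35 days — a mix of 28 and 35. Every date is a Friday.
Each is the 1st Friday of its month.
1st Friday of October 2018: 2018-10-05.
1st Friday of November 2018: 2018-11-02.
1st Friday of December 2018: 2018-12-07.

2018-10-05, 2018-11-02, 2018-12-07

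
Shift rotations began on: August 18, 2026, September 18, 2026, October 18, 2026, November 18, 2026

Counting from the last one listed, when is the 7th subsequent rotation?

June 18, 2027

The day-of-month is always 18 (31, 30, 31 days between events).
So this recurs on the 18th of each month.
Next: December 2026 → December 18, 2026.
Next: January 2027 → January 18, 2027.
February 2027: February 18, 2027.
March 2027: March 18, 2027.
April 2027: April 18, 2027.
Next: May 2027 → May 18, 2027.
June 2027: June 18, 2027.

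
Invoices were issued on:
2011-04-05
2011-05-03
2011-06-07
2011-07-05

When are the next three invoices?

Gaps: 28, 35, 28 days — a mix of 28 and 35. Every date is a Tuesday.
Each is the 1st Tuesday of its month.
August 2011 — 1st Tuesday is 2011-08-02.
1st Tuesday of September 2011: 2011-09-06.
1st Tuesday of October 2011: 2011-10-04.

2011-08-02, 2011-09-06, 2011-10-04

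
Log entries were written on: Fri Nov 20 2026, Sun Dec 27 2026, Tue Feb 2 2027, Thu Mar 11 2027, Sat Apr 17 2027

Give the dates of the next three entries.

Mon May 24 2027, Wed Jun 30 2027, Fri Aug 6 2027

The spacing is 37, 37, 37, 37 days — always 37 days.
Sat Apr 17 2027 + 37 days = Mon May 24 2027.
Mon May 24 2027 + 37 days = Wed Jun 30 2027.
Wed Jun 30 2027 + 37 days = Fri Aug 6 2027.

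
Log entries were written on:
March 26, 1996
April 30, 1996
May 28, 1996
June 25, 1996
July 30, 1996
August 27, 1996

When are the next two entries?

September 24, 1996; October 29, 1996

These are Tuesdays with 35, 28, 28, 35, 28-day gaps.
Each is the final Tuesday of its month — April 30, 1996 is past the 28th, so '4th Tuesday' doesn't fit.
Last Tuesday of September 1996: September 24, 1996.
October 1996 ends with Tuesday October 29, 1996.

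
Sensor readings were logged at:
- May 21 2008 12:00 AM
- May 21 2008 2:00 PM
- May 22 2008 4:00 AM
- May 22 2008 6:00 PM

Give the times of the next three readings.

The interval is a steady 14 hours (14, 14, 14).
May 22 2008 6:00 PM + 14 h = May 23 2008 8:00 AM.
May 23 2008 8:00 AM + 14 h = May 23 2008 10:00 PM.
May 23 2008 10:00 PM + 14 h = May 24 2008 12:00 PM.

May 23 2008 8:00 AM, May 23 2008 10:00 PM, May 24 2008 12:00 PM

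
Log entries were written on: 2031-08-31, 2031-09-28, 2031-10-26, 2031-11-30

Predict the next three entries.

2031-12-28, 2032-01-25, 2032-02-29

All Sundays; the gaps (28, 28, 35) vary with month length.
This is the last Sunday of each month.
December 2031 ends with Sunday 2031-12-28.
Last Sunday of January 2032: 2032-01-25.
Last Sunday of February 2032: 2032-02-29.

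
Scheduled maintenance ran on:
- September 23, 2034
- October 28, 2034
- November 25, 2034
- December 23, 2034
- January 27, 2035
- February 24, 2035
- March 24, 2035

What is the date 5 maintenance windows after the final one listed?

Gaps: 35, 28, 28, 35, 28, 28 days — a mix of 28 and 35. Every date is a Saturday.
Each is the 4th Saturday of its month.
4th Saturday of April 2035: April 28, 2035.
4th Saturday of May 2035: May 26, 2035.
4th Saturday of June 2035: June 23, 2035.
4th Saturday of July 2035: July 28, 2035.
August 2035 — 4th Saturday is August 25, 2035.

August 25, 2035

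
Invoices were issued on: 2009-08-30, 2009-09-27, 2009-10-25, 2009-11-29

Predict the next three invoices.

All Sundays; the gaps (28, 28, 35) vary with month length.
This is the last Sunday of each month.
Last Sunday of December 2009: 2009-12-27.
Last Sunday of January 2010: 2010-01-31.
Last Sunday of February 2010: 2010-02-28.

2009-12-27, 2010-01-31, 2010-02-28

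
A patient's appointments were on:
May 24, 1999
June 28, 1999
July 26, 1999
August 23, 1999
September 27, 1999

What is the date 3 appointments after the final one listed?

December 27, 1999

All dates are Mondays, 35, 28, 28, 35 days apart.
Specifically, the 4th Monday of each month.
4th Monday of October 1999: October 25, 1999.
November 1999 — 4th Monday is November 22, 1999.
December 1999 — 4th Monday is December 27, 1999.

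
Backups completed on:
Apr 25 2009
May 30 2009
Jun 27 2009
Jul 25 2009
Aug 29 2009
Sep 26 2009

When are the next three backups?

Oct 31 2009, Nov 28 2009, Dec 26 2009

All Saturdays; the gaps (35, 28, 28, 35, 28) vary with month length.
This is the last Saturday of each month.
Last Saturday of October 2009: Oct 31 2009.
November 2009 ends with Saturday Nov 28 2009.
December 2009 ends with Saturday Dec 26 2009.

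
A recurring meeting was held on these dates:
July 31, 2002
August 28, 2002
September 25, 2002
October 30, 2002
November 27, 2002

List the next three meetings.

All Wednesdays; the gaps (28, 28, 35, 28) vary with month length.
This is the last Wednesday of each month.
December 2002 ends with Wednesday December 25, 2002.
January 2003 ends with Wednesday January 29, 2003.
February 2003 ends with Wednesday February 26, 2003.

December 25, 2002; January 29, 2003; February 26, 2003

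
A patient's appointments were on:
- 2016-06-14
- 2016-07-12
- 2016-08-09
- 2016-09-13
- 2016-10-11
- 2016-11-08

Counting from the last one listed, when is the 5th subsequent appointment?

2017-04-11

All dates are Tuesdays, 28, 28, 35, 28, 28 days apart.
Specifically, the 2nd Tuesday of each month.
2nd Tuesday of December 2016: 2016-12-13.
January 2017 — 2nd Tuesday is 2017-01-10.
2nd Tuesday of February 2017: 2017-02-14.
2nd Tuesday of March 2017: 2017-03-14.
2nd Tuesday of April 2017: 2017-04-11.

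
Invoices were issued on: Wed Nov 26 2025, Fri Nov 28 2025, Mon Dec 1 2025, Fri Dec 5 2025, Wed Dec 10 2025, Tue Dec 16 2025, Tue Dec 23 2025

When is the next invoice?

Wed Dec 31 2025

Intervals are 2, 3, 4, 5, 6, 7 days — an arithmetic progression with common difference 1.
Next gap: 8 days. Tue Dec 23 2025 + 8 days = Wed Dec 31 2025.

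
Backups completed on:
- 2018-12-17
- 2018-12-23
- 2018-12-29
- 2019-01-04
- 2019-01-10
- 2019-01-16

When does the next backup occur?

2019-01-22

Every event comes 6 days after the last (6, 6, 6, 6, 6).
2019-01-16 + 6 days = 2019-01-22.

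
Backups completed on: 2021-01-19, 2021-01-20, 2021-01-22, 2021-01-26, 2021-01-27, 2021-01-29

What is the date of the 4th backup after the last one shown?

2021-02-09

Every event lands on a Tuesday or Wednesday or Friday (gaps cycle 1, 2, 4, 1, 2).
So the schedule is: every Tuesday, Wednesday and Friday.
Next Tuesday: 2021-02-02.
Next Wednesday: 2021-02-03.
Next Friday: 2021-02-05.
The following Tuesday is 2021-02-09.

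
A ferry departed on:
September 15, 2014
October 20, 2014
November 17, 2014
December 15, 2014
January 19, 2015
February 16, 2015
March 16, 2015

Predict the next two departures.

April 20, 2015; May 18, 2015

All dates are Mondays, 35, 28, 28, 35, 28, 28 days apart.
Specifically, the 3rd Monday of each month.
3rd Monday of April 2015: April 20, 2015.
3rd Monday of May 2015: May 18, 2015.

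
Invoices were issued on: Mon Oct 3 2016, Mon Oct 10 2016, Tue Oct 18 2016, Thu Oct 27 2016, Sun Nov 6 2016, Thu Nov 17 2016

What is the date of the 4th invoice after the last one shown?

Tue Jan 10 2017

Intervals are 7, 8, 9, 10, 11 days — an arithmetic progression with common difference 1.
Next gap: 12 days. Thu Nov 17 2016 + 12 days = Tue Nov 29 2016.
Next gap: 13 days. Tue Nov 29 2016 + 13 days = Mon Dec 12 2016.
Next gap: 14 days. Mon Dec 12 2016 + 14 days = Mon Dec 26 2016.
Next gap: 15 days. Mon Dec 26 2016 + 15 days = Tue Jan 10 2017.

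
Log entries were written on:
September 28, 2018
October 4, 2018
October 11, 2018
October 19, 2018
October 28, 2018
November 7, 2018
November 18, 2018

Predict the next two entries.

The spacing grows by 1 each time: 6, 7, 8, 9, 10, 11 days.
Next gap: 12 days. November 18, 2018 + 12 days = November 30, 2018.
Next gap: 13 days. November 30, 2018 + 13 days = December 13, 2018.

November 30, 2018; December 13, 2018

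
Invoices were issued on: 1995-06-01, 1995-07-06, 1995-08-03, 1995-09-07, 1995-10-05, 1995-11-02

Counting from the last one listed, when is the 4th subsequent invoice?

1996-03-07

All dates are Thursdays, 35, 28, 35, 28, 28 days apart.
Specifically, the 1st Thursday of each month.
1st Thursday of December 1995: 1995-12-07.
January 1996 — 1st Thursday is 1996-01-04.
February 1996 — 1st Thursday is 1996-02-01.
March 1996 — 1st Thursday is 1996-03-07.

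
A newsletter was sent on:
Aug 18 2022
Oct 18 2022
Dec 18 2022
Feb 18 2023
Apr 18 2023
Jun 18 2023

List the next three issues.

The day-of-month is always 18 (61, 61, 62, 59, 61 days between events).
So this recurs on the 18th of every 2 months.
Next: August 2023 → Aug 18 2023.
October 2023: Oct 18 2023.
December 2023: Dec 18 2023.

Aug 18 2023, Oct 18 2023, Dec 18 2023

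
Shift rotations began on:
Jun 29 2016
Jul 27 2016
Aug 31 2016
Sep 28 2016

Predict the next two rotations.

Oct 26 2016, Nov 30 2016

These are Wednesdays with 28, 35, 28-day gaps.
Each is the final Wednesday of its month — Jun 29 2016 is past the 28th, so '4th Wednesday' doesn't fit.
October 2016 ends with Wednesday Oct 26 2016.
November 2016 ends with Wednesday Nov 30 2016.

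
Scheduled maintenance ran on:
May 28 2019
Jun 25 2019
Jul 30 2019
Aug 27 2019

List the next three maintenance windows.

These are Tuesdays with 28, 35, 28-day gaps.
Each is the final Tuesday of its month — Jul 30 2019 is past the 28th, so '4th Tuesday' doesn't fit.
Last Tuesday of September 2019: Sep 24 2019.
October 2019 ends with Tuesday Oct 29 2019.
November 2019 ends with Tuesday Nov 26 2019.

Sep 24 2019, Oct 29 2019, Nov 26 2019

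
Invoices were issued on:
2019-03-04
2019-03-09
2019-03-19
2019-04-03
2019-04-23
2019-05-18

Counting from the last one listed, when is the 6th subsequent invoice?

2020-01-28

Intervals are 5, 10, 15, 20, 25 days — an arithmetic progression with common difference 5.
Next gap: 30 days. 2019-05-18 + 30 days = 2019-06-17.
Next gap: 35 days. 2019-06-17 + 35 days = 2019-07-22.
Next gap: 40 days. 2019-07-22 + 40 days = 2019-08-31.
Next gap: 45 days. 2019-08-31 + 45 days = 2019-10-15.
Next gap: 50 days. 2019-10-15 + 50 days = 2019-12-04.
Next gap: 55 days. 2019-12-04 + 55 days = 2020-01-28.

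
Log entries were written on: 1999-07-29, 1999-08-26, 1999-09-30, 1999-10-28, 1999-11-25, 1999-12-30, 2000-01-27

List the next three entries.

Every date is a Thursday; gaps 28, 35, 28, 28, 35, 28 days.
Each is the last Thursday of its month (at least one falls on the 29th or later, ruling out '4th Thursday').
February 2000 ends with Thursday 2000-02-24.
Last Thursday of March 2000: 2000-03-30.
April 2000 ends with Thursday 2000-04-27.

2000-02-24, 2000-03-30, 2000-04-27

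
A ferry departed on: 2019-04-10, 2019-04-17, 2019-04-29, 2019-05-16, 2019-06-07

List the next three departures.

2019-07-04, 2019-08-05, 2019-09-11

The spacing grows by 5 each time: 7, 12, 17, 22 days.
Next gap: 27 days. 2019-06-07 + 27 days = 2019-07-04.
Next gap: 32 days. 2019-07-04 + 32 days = 2019-08-05.
Next gap: 37 days. 2019-08-05 + 37 days = 2019-09-11.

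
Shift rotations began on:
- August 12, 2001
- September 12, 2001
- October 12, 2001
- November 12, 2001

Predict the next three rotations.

December 12, 2001; January 12, 2002; February 12, 2002

The day-of-month is always 12 (31, 30, 31 days between events).
So this recurs on the 12th of each month.
December 2001: December 12, 2001.
January 2002: January 12, 2002.
February 2002: February 12, 2002.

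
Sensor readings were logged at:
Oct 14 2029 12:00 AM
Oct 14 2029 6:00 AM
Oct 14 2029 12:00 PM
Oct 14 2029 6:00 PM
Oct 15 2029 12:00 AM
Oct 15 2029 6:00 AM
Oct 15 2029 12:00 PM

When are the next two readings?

Oct 15 2029 6:00 PM, Oct 16 2029 12:00 AM

The interval is a steady 6 hours (6, 6, 6, 6, 6, 6).
Oct 15 2029 12:00 PM + 6 h = Oct 15 2029 6:00 PM.
Oct 15 2029 6:00 PM + 6 h = Oct 16 2029 12:00 AM.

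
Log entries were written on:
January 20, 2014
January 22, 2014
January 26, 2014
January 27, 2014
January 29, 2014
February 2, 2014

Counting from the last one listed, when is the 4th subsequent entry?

Every event lands on a Monday or Wednesday or Sunday (gaps cycle 2, 4, 1, 2, 4).
So the schedule is: every Monday, Wednesday and Sunday.
The following Monday is February 3, 2014.
The following Wednesday is February 5, 2014.
The following Sunday is February 9, 2014.
Next Monday: February 10, 2014.

February 10, 2014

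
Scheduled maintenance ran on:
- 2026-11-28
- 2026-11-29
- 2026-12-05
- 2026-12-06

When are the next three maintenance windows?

2026-12-12, 2026-12-13, 2026-12-19

Gaps: 1, 6, 1 days — not constant, but cyclic with period 2.
The events fall on every Saturday and Sunday.
The following Saturday is 2026-12-12.
Next Sunday: 2026-12-13.
Next Saturday: 2026-12-19.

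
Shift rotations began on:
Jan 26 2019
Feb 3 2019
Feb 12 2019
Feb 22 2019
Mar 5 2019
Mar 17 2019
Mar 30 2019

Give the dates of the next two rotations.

Apr 13 2019, Apr 28 2019

Intervals are 8, 9, 10, 11, 12, 13 days — an arithmetic progression with common difference 1.
Next gap: 14 days. Mar 30 2019 + 14 days = Apr 13 2019.
Next gap: 15 days. Apr 13 2019 + 15 days = Apr 28 2019.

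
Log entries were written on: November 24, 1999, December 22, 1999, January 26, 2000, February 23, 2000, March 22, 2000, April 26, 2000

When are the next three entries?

May 24, 2000; June 28, 2000; July 26, 2000

Gaps: 28, 35, 28, 28, 35 days — a mix of 28 and 35. Every date is a Wednesday.
Each is the 4th Wednesday of its month.
4th Wednesday of May 2000: May 24, 2000.
June 2000 — 4th Wednesday is June 28, 2000.
July 2000 — 4th Wednesday is July 26, 2000.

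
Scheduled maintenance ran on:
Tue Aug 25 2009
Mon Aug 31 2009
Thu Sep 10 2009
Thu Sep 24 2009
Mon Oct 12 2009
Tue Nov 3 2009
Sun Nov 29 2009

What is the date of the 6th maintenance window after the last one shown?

Tue Jul 27 2010

Intervals are 6, 10, 14, 18, 22, 26 days — an arithmetic progression with common difference 4.
Next gap: 30 days. Sun Nov 29 2009 + 30 days = Tue Dec 29 2009.
Next gap: 34 days. Tue Dec 29 2009 + 34 days = Mon Feb 1 2010.
Next gap: 38 days. Mon Feb 1 2010 + 38 days = Thu Mar 11 2010.
Next gap: 42 days. Thu Mar 11 2010 + 42 days = Thu Apr 22 2010.
Next gap: 46 days. Thu Apr 22 2010 + 46 days = Mon Jun 7 2010.
Next gap: 50 days. Mon Jun 7 2010 + 50 days = Tue Jul 27 2010.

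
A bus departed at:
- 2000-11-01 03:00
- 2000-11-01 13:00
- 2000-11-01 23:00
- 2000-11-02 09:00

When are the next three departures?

The interval is a steady 10 hours (10, 10, 10).
2000-11-02 09:00 + 10 h = 2000-11-02 19:00.
2000-11-02 19:00 + 10 h = 2000-11-03 05:00.
2000-11-03 05:00 + 10 h = 2000-11-03 15:00.

2000-11-02 19:00, 2000-11-03 05:00, 2000-11-03 15:00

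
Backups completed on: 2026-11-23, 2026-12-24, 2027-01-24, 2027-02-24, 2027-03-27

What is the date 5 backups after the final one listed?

Every event comes 31 days after the last (31, 31, 31, 31).
2027-03-27 + 31 days = 2027-04-27.
2027-04-27 + 31 days = 2027-05-28.
2027-05-28 + 31 days = 2027-06-28.
2027-06-28 + 31 days = 2027-07-29.
2027-07-29 + 31 days = 2027-08-29.

2027-08-29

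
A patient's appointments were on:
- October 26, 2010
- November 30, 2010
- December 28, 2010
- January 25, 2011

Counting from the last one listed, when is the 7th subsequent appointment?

August 30, 2011

All Tuesdays; the gaps (35, 28, 28) vary with month length.
This is the last Tuesday of each month.
Last Tuesday of February 2011: February 22, 2011.
Last Tuesday of March 2011: March 29, 2011.
Last Tuesday of April 2011: April 26, 2011.
May 2011 ends with Tuesday May 31, 2011.
June 2011 ends with Tuesday June 28, 2011.
July 2011 ends with Tuesday July 26, 2011.
August 2011 ends with Tuesday August 30, 2011.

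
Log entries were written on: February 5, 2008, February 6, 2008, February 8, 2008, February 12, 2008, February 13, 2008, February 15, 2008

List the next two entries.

February 19, 2008; February 20, 2008

The gap pattern 1, 2, 4, 1, 2 repeats every 3 events.
These are the Tuesdays, Wednesdays and Fridays of each week.
The following Tuesday is February 19, 2008.
The following Wednesday is February 20, 2008.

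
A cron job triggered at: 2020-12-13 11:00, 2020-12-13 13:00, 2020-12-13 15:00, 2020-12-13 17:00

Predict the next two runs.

2020-12-13 19:00, 2020-12-13 21:00

Gaps: 2, 2, 2 hours — each event is 2 hours after the previous one.
2020-12-13 17:00 + 2 h = 2020-12-13 19:00.
2020-12-13 19:00 + 2 h = 2020-12-13 21:00.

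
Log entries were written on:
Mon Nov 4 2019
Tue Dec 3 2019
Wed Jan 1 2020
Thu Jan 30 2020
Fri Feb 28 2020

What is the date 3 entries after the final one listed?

Every event comes 29 days after the last (29, 29, 29, 29).
Fri Feb 28 2020 + 29 days = Sat Mar 28 2020.
Sat Mar 28 2020 + 29 days = Sun Apr 26 2020.
Sun Apr 26 2020 + 29 days = Mon May 25 2020.

Mon May 25 2020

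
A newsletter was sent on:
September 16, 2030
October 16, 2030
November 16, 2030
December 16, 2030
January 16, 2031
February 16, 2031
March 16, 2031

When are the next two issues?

April 16, 2031; May 16, 2031

Each date is the 16th; the gaps (30, 31, 30, 31, 31, 28) track the month lengths.
The rule is the 16th of each month.
April 2031: April 16, 2031.
Next: May 2031 → May 16, 2031.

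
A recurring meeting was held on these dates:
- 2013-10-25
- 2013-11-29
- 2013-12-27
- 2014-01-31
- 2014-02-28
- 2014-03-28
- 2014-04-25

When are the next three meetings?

All Fridays; the gaps (35, 28, 35, 28, 28, 28) vary with month length.
This is the last Friday of each month.
May 2014 ends with Friday 2014-05-30.
June 2014 ends with Friday 2014-06-27.
July 2014 ends with Friday 2014-07-25.

2014-05-30, 2014-06-27, 2014-07-25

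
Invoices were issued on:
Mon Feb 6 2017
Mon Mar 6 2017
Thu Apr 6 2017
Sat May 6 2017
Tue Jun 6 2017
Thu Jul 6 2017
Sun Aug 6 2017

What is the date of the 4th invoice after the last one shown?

Each date is the 6th; the gaps (28, 31, 30, 31, 30, 31) track the month lengths.
The rule is the 6th of each month.
Next: September 2017 → Wed Sep 6 2017.
October 2017: Fri Oct 6 2017.
November 2017: Mon Nov 6 2017.
Next: December 2017 → Wed Dec 6 2017.

Wed Dec 6 2017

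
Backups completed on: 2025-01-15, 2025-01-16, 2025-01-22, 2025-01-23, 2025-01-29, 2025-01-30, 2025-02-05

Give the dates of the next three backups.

2025-02-06, 2025-02-12, 2025-02-13

Every event lands on a Wednesday or Thursday (gaps cycle 1, 6, 1, 6, 1, 6).
So the schedule is: every Wednesday and Thursday.
The following Thursday is 2025-02-06.
The following Wednesday is 2025-02-12.
Next Thursday: 2025-02-13.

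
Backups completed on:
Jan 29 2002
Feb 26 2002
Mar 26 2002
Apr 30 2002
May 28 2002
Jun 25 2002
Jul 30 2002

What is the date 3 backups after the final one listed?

Oct 29 2002

These are Tuesdays with 28, 28, 35, 28, 28, 35-day gaps.
Each is the final Tuesday of its month — Jan 29 2002 is past the 28th, so '4th Tuesday' doesn't fit.
August 2002 ends with Tuesday Aug 27 2002.
September 2002 ends with Tuesday Sep 24 2002.
Last Tuesday of October 2002: Oct 29 2002.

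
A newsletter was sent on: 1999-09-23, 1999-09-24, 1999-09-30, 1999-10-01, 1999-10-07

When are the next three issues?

1999-10-08, 1999-10-14, 1999-10-15

Gaps: 1, 6, 1, 6 days — not constant, but cyclic with period 2.
The events fall on every Thursday and Friday.
The following Friday is 1999-10-08.
Next Thursday: 1999-10-14.
Next Friday: 1999-10-15.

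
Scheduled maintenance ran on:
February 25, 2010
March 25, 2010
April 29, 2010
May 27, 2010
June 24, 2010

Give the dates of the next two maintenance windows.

Every date is a Thursday; gaps 28, 35, 28, 28 days.
Each is the last Thursday of its month (at least one falls on the 29th or later, ruling out '4th Thursday').
Last Thursday of July 2010: July 29, 2010.
August 2010 ends with Thursday August 26, 2010.

July 29, 2010; August 26, 2010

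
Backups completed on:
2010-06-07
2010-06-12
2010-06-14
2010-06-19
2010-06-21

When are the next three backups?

2010-06-26, 2010-06-28, 2010-07-03

Gaps: 5, 2, 5, 2 days — not constant, but cyclic with period 2.
The events fall on every Monday and Saturday.
Next Saturday: 2010-06-26.
The following Monday is 2010-06-28.
The following Saturday is 2010-07-03.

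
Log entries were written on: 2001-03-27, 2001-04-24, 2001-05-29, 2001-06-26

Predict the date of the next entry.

Every date is a Tuesday; gaps 28, 35, 28 days.
Each is the last Tuesday of its month (at least one falls on the 29th or later, ruling out '4th Tuesday').
Last Tuesday of July 2001: 2001-07-31.

2001-07-31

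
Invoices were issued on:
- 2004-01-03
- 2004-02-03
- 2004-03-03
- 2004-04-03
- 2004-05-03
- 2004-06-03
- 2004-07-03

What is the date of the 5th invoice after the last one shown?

2004-12-03

Each date is the 3rd; the gaps (31, 29, 31, 30, 31, 30) track the month lengths.
The rule is the 3rd of each month.
August 2004: 2004-08-03.
Next: September 2004 → 2004-09-03.
Next: October 2004 → 2004-10-03.
November 2004: 2004-11-03.
Next: December 2004 → 2004-12-03.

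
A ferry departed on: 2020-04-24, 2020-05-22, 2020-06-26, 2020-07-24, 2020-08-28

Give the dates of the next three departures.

All dates are Fridays, 28, 35, 28, 35 days apart.
Specifically, the 4th Friday of each month.
4th Friday of September 2020: 2020-09-25.
October 2020 — 4th Friday is 2020-10-23.
4th Friday of November 2020: 2020-11-27.

2020-09-25, 2020-10-23, 2020-11-27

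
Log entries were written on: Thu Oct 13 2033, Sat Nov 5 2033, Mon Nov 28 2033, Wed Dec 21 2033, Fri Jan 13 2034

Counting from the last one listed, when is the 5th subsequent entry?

Mon May 8 2034

Gaps between consecutive events: 23, 23, 23, 23 days — a constant 23-day interval.
Fri Jan 13 2034 + 23 days = Sun Feb 5 2034.
Sun Feb 5 2034 + 23 days = Tue Feb 28 2034.
Tue Feb 28 2034 + 23 days = Thu Mar 23 2034.
Thu Mar 23 2034 + 23 days = Sat Apr 15 2034.
Sat Apr 15 2034 + 23 days = Mon May 8 2034.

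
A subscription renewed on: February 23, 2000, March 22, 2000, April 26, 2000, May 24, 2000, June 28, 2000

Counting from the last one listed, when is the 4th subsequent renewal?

These are Wednesdays at 28- or 35-day spacing (28, 35, 28, 35).
The pattern: 4th Wednesday of the month.
July 2000 — 4th Wednesday is July 26, 2000.
4th Wednesday of August 2000: August 23, 2000.
September 2000 — 4th Wednesday is September 27, 2000.
October 2000 — 4th Wednesday is October 25, 2000.

October 25, 2000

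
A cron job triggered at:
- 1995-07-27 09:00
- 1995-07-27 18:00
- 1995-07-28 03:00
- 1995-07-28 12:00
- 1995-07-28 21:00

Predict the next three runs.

1995-07-29 06:00, 1995-07-29 15:00, 1995-07-30 00:00

Gaps: 9, 9, 9, 9 hours — each event is 9 hours after the previous one.
1995-07-28 21:00 + 9 h = 1995-07-29 06:00.
1995-07-29 06:00 + 9 h = 1995-07-29 15:00.
1995-07-29 15:00 + 9 h = 1995-07-30 00:00.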